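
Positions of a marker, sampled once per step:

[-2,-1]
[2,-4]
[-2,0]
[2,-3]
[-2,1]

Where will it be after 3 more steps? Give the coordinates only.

The moves between consecutive positions are [+4,-3], [-4,+4], [+4,-3], [-4,+4]; they repeat the 2-cycle [[+4,-3], [-4,+4]].
step 5: apply [+4,-3] → [2,-2]
step 6: apply [-4,+4] → [-2,2]
step 7: apply [+4,-3] → [2,-1]

[2,-1]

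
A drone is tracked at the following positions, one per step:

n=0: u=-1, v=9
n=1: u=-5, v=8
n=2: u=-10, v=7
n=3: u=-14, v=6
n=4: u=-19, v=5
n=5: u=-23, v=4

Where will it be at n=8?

Differencing gives (-4, -1), (-5, -1), (-4, -1), (-5, -1), (-4, -1). This is the pattern (-4, -1), (-5, -1) repeated.
step 6: apply (-5, -1) → u=-28, v=3
step 7: apply (-4, -1) → u=-32, v=2
step 8: apply (-5, -1) → u=-37, v=1

u=-37, v=1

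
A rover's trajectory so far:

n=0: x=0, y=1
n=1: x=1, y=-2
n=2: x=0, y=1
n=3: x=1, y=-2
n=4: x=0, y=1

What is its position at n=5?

x=1, y=-2

Consecutive displacements (+1, -3), (-1, +3), (+1, -3), (-1, +3) scale by a factor of -1 each step.
step 5: x=0, y=1 + (+1, -3) → x=1, y=-2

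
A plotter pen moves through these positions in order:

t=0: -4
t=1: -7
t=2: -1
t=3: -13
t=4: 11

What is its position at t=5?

Consecutive displacements -3, +6, -12, +24 scale by a factor of -2 each step.
step 5: 11 − 48 → -37

-37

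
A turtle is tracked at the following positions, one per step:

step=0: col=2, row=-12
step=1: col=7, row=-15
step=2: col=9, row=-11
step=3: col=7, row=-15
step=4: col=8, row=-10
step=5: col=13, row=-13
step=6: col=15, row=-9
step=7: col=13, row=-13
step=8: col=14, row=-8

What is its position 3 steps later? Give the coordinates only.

Step-to-step displacements: (+5,-3), (+2,+4), (-2,-4), (+1,+5), (+5,-3), (+2,+4), (-2,-4), (+1,+5) — a repeating cycle of length 4.
step 9: apply (+5,-3) → col=19, row=-11
step 10: apply (+2,+4) → col=21, row=-7
step 11: apply (-2,-4) → col=19, row=-11

col=19, row=-11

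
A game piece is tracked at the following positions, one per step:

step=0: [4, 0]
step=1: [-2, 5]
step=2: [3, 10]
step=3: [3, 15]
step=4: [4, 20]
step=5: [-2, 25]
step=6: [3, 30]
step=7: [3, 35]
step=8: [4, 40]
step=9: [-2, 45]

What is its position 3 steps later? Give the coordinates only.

[4, 60]

First: cycles through 4, -2, 3, 3 every 4 steps. Step 12 lands at position 0 of the cycle → 4.
Second: linear, +5 per step → 60 at step 12.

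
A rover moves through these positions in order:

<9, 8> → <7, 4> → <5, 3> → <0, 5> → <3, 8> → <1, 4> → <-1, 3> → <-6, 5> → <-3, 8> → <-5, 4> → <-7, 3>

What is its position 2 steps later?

<-9, 8>

The moves between consecutive positions are <-2, -4>, <-2, -1>, <-5, +2>, <+3, +3>, <-2, -4>, <-2, -1>, <-5, +2>, <+3, +3>, <-2, -4>, <-2, -1>; they repeat the 4-cycle [<-2, -4>, <-2, -1>, <-5, +2>, <+3, +3>].
step 11: apply <-5, +2> → <-12, 5>
step 12: apply <+3, +3> → <-9, 8>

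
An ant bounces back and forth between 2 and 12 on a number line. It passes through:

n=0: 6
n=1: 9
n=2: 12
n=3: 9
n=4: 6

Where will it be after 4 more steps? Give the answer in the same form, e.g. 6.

The value reflects between 2 and 12, moving 3 per step.
  step 5: 6 → 3
  step 6: 3 → 4
  step 7: 4 → 7
  step 8: 7 → 10

10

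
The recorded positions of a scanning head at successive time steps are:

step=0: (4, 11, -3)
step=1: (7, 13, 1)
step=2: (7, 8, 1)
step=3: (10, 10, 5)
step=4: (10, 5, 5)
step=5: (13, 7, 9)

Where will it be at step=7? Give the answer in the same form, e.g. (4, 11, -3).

(16, 4, 13)

Differencing gives (+3, +2, +4), (+0, -5, +0), (+3, +2, +4), (+0, -5, +0), (+3, +2, +4). This is the pattern (+3, +2, +4), (+0, -5, +0) repeated.
step 6: apply (+0, -5, +0) → (13, 2, 9)
step 7: apply (+3, +2, +4) → (16, 4, 13)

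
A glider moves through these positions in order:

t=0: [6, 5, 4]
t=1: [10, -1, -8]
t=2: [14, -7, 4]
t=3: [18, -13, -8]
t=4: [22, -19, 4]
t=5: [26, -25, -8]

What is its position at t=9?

The first coordinate changes by +4 each step, so at step 9 it is 6 + 9·(4) = 42.
The second coordinate changes by -6 each step, so at step 9 it is 5 + 9·(-6) = -49.
The third coordinate repeats the cycle [4, -8] with period 2; step 9 mod 2 = 1, giving -8.

[42, -49, -8]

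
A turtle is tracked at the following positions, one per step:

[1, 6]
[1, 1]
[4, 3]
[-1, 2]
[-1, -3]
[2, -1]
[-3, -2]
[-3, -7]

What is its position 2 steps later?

[-5, -6]

The moves between consecutive positions are [+0, -5], [+3, +2], [-5, -1], [+0, -5], [+3, +2], [-5, -1], [+0, -5]; they repeat the 3-cycle [[+0, -5], [+3, +2], [-5, -1]].
step 8: apply [+3, +2] → [0, -5]
step 9: apply [-5, -1] → [-5, -6]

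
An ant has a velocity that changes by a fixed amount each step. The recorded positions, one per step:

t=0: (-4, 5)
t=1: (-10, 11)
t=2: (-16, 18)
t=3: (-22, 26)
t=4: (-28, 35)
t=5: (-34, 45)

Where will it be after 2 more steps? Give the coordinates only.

Taking differences between consecutive positions: (-6, +6), (-6, +7), (-6, +8), (-6, +9), (-6, +10). These grow by (+0, +1) each step.
step 6: (-34, 45) + (-6, +11) → (-40, 56)
step 7: (-40, 56) + (-6, +12) → (-46, 68)

(-46, 68)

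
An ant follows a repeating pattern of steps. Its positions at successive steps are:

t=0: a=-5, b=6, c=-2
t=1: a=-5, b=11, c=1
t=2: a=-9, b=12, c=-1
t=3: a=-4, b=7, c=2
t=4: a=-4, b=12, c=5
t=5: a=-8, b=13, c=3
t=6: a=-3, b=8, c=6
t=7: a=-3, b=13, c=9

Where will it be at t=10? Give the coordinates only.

a=-2, b=14, c=13

Differencing gives (+0,+5,+3), (-4,+1,-2), (+5,-5,+3), (+0,+5,+3), (-4,+1,-2), (+5,-5,+3), (+0,+5,+3). This is the pattern (+0,+5,+3), (-4,+1,-2), (+5,-5,+3) repeated.
step 8: apply (-4,+1,-2) → a=-7, b=14, c=7
step 9: apply (+5,-5,+3) → a=-2, b=9, c=10
step 10: apply (+0,+5,+3) → a=-2, b=14, c=13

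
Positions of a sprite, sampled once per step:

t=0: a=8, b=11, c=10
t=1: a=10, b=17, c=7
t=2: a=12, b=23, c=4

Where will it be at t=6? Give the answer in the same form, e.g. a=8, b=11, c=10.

a=20, b=47, c=-8

The position changes by (+2,+6,-3) every step.
step 3: a=12, b=23, c=4 + (+2,+6,-3) → a=14, b=29, c=1
step 4: a=14, b=29, c=1 + (+2,+6,-3) → a=16, b=35, c=-2
step 5: a=16, b=35, c=-2 + (+2,+6,-3) → a=18, b=41, c=-5
step 6: a=18, b=41, c=-5 + (+2,+6,-3) → a=20, b=47, c=-8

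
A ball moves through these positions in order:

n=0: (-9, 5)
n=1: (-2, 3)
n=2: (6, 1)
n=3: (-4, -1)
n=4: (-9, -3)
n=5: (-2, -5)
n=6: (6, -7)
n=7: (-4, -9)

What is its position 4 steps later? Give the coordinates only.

(-4, -17)

The first coordinate repeats the cycle [-9, -2, 6, -4] with period 4; step 11 mod 4 = 3, giving -4.
The second coordinate changes by -2 each step, so at step 11 it is 5 + 11·(-2) = -17.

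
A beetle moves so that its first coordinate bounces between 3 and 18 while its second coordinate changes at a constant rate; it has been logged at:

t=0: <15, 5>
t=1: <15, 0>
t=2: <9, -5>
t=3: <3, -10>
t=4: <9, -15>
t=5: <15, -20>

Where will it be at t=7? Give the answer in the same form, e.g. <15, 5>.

The first coordinate travels 6 per step and bounces off the walls at 3 and 18.
  step 6: 15 → 15
  step 7: 15 → 9
The second coordinate changes by -5 each step: at step 7 it is -30.

<9, -30>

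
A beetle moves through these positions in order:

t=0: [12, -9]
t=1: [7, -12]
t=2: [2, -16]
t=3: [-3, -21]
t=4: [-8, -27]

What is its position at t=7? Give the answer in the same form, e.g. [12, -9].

Successive displacements: [-5, -3], [-5, -4], [-5, -5], [-5, -6] — each changes by [+0, -1].
step 5: [-8, -27] + [-5, -7] → [-13, -34]
step 6: [-13, -34] + [-5, -8] → [-18, -42]
step 7: [-18, -42] + [-5, -9] → [-23, -51]

[-23, -51]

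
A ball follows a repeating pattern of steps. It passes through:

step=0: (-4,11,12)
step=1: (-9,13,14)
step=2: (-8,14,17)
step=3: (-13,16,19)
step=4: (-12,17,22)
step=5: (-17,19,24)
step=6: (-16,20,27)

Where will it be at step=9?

(-25,25,34)

Step-to-step displacements: (-5,+2,+2), (+1,+1,+3), (-5,+2,+2), (+1,+1,+3), (-5,+2,+2), (+1,+1,+3) — a repeating cycle of length 2.
step 7: apply (-5,+2,+2) → (-21,22,29)
step 8: apply (+1,+1,+3) → (-20,23,32)
step 9: apply (-5,+2,+2) → (-25,25,34)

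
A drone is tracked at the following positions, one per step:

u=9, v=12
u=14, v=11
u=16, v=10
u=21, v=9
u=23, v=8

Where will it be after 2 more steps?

u=30, v=6

The moves between consecutive positions are (+5, -1), (+2, -1), (+5, -1), (+2, -1); they repeat the 2-cycle [(+5, -1), (+2, -1)].
step 5: apply (+5, -1) → u=28, v=7
step 6: apply (+2, -1) → u=30, v=6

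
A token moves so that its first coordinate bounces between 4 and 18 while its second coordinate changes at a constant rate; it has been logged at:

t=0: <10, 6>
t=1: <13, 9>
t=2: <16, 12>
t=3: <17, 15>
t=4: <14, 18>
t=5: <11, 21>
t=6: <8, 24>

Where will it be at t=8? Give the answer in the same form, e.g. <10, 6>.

The first coordinate travels 3 per step and bounces off the walls at 4 and 18.
  step 7: 8 → 5
  step 8: 5 → 6
The second coordinate changes by +3 each step: at step 8 it is 30.

<6, 30>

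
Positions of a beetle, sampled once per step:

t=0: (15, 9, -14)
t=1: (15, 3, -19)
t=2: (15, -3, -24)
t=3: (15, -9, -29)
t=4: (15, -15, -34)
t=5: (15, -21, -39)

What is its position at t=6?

(15, -27, -44)

Each step adds (+0, -6, -5) to the position.
step 6: (15, -21, -39) + (+0, -6, -5) → (15, -27, -44)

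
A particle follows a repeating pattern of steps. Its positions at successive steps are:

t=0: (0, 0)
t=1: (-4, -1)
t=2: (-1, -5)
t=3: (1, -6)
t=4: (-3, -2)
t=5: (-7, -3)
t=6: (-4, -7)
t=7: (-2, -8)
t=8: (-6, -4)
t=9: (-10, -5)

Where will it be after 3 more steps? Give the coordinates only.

(-9, -6)

The moves between consecutive positions are (-4, -1), (+3, -4), (+2, -1), (-4, +4), (-4, -1), (+3, -4), (+2, -1), (-4, +4), (-4, -1); they repeat the 4-cycle [(-4, -1), (+3, -4), (+2, -1), (-4, +4)].
step 10: apply (+3, -4) → (-7, -9)
step 11: apply (+2, -1) → (-5, -10)
step 12: apply (-4, +4) → (-9, -6)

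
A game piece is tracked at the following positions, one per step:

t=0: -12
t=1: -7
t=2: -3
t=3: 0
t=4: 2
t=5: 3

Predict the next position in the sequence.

First differences are +5, +4, +3, +2, +1; their common second difference is -1 (constant acceleration).
step 6: 3 + 0 → 3

3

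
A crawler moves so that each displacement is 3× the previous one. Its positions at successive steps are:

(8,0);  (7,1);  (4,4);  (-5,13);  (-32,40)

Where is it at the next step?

Consecutive displacements (-1,+1), (-3,+3), (-9,+9), (-27,+27) scale by a factor of 3 each step.
step 5: (-32,40) + (-81,+81) → (-113,121)

(-113,121)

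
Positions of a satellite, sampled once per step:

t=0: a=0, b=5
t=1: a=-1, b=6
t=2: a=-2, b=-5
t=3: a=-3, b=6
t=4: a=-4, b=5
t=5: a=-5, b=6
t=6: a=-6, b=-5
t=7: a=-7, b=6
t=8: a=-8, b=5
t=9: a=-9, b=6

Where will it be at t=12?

a=-12, b=5

The a coordinate changes by -1 each step, so at step 12 it is 0 + 12·(-1) = -12.
The b coordinate repeats the cycle [5, 6, -5, 6] with period 4; step 12 mod 4 = 0, giving 5.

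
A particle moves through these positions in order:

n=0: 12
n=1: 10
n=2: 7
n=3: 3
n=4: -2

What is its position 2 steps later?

Successive displacements: -2, -3, -4, -5 — each changes by -1.
step 5: -2 − 6 → -8
step 6: -8 − 7 → -15

-15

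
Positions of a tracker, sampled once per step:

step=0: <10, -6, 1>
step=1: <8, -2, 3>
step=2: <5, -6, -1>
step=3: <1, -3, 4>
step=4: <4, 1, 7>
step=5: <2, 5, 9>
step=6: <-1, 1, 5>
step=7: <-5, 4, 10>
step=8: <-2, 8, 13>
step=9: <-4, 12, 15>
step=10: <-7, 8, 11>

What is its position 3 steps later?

Differencing gives <-2, +4, +2>, <-3, -4, -4>, <-4, +3, +5>, <+3, +4, +3>, <-2, +4, +2>, <-3, -4, -4>, <-4, +3, +5>, <+3, +4, +3>, <-2, +4, +2>, <-3, -4, -4>. This is the pattern <-2, +4, +2>, <-3, -4, -4>, <-4, +3, +5>, <+3, +4, +3> repeated.
step 11: apply <-4, +3, +5> → <-11, 11, 16>
step 12: apply <+3, +4, +3> → <-8, 15, 19>
step 13: apply <-2, +4, +2> → <-10, 19, 21>

<-10, 19, 21>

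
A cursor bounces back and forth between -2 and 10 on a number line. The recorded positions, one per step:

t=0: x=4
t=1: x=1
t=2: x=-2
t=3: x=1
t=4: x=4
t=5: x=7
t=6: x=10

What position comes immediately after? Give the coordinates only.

x=7

The value reflects between -2 and 10, moving 3 per step.
  step 7: 10 → 7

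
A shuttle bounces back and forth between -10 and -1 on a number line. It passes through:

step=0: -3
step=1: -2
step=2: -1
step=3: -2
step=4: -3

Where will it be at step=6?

The value travels 1 per step and bounces off the walls at -10 and -1.
  step 5: -3 → -4
  step 6: -4 → -5

-5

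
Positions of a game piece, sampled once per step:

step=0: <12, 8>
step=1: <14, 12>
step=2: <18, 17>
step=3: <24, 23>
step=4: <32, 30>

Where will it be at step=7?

<68, 57>

Successive displacements: <+2, +4>, <+4, +5>, <+6, +6>, <+8, +7> — each changes by <+2, +1>.
step 5: <32, 30> + <+10, +8> → <42, 38>
step 6: <42, 38> + <+12, +9> → <54, 47>
step 7: <54, 47> + <+14, +10> → <68, 57>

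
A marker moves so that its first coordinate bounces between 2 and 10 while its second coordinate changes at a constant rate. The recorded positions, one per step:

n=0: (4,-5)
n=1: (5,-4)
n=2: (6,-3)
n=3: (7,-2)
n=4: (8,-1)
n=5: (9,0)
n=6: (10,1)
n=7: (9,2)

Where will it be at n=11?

The first coordinate reflects between 2 and 10, moving 1 per step.
  step 8: 9 → 8
  step 9: 8 → 7
  step 10: 7 → 6
  step 11: 6 → 5
The second coordinate changes by +1 each step: at step 11 it is 6.

(5,6)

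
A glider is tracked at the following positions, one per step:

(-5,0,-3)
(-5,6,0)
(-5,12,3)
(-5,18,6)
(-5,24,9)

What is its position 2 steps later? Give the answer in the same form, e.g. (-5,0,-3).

(-5,36,15)

Each step adds (+0,+6,+3) to the position.
step 5: (-5,24,9) + (+0,+6,+3) → (-5,30,12)
step 6: (-5,30,12) + (+0,+6,+3) → (-5,36,15)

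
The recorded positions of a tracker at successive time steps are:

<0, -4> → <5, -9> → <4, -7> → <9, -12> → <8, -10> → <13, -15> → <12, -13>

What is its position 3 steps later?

Differencing gives <+5, -5>, <-1, +2>, <+5, -5>, <-1, +2>, <+5, -5>, <-1, +2>. This is the pattern <+5, -5>, <-1, +2> repeated.
step 7: apply <+5, -5> → <17, -18>
step 8: apply <-1, +2> → <16, -16>
step 9: apply <+5, -5> → <21, -21>

<21, -21>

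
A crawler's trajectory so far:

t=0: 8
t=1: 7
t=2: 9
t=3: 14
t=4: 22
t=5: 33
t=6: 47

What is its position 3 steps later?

107

Successive displacements: -1, +2, +5, +8, +11, +14 — each changes by +3.
step 7: 47 + 17 → 64
step 8: 64 + 20 → 84
step 9: 84 + 23 → 107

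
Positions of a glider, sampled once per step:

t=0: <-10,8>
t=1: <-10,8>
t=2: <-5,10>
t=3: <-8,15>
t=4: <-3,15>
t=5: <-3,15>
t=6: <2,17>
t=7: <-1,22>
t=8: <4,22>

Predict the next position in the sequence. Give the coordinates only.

Differencing gives <+0,+0>, <+5,+2>, <-3,+5>, <+5,+0>, <+0,+0>, <+5,+2>, <-3,+5>, <+5,+0>. This is the pattern <+0,+0>, <+5,+2>, <-3,+5>, <+5,+0> repeated.
step 9: apply <+0,+0> → <4,22>

<4,22>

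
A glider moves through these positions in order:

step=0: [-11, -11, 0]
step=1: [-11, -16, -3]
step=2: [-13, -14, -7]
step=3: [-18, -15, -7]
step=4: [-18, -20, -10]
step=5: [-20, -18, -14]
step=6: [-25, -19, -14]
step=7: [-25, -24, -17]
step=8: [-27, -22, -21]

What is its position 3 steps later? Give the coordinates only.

Differencing gives [+0, -5, -3], [-2, +2, -4], [-5, -1, +0], [+0, -5, -3], [-2, +2, -4], [-5, -1, +0], [+0, -5, -3], [-2, +2, -4]. This is the pattern [+0, -5, -3], [-2, +2, -4], [-5, -1, +0] repeated.
step 9: apply [-5, -1, +0] → [-32, -23, -21]
step 10: apply [+0, -5, -3] → [-32, -28, -24]
step 11: apply [-2, +2, -4] → [-34, -26, -28]

[-34, -26, -28]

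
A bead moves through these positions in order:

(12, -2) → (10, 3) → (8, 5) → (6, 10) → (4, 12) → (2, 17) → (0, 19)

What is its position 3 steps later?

Differencing gives (-2, +5), (-2, +2), (-2, +5), (-2, +2), (-2, +5), (-2, +2). This is the pattern (-2, +5), (-2, +2) repeated.
step 7: apply (-2, +5) → (-2, 24)
step 8: apply (-2, +2) → (-4, 26)
step 9: apply (-2, +5) → (-6, 31)

(-6, 31)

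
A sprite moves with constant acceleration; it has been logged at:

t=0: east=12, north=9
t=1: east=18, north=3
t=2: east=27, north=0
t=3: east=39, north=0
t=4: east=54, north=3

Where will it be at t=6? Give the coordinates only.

Successive displacements: (+6,-6), (+9,-3), (+12,+0), (+15,+3) — each changes by (+3,+3).
step 5: east=54, north=3 + (+18,+6) → east=72, north=9
step 6: east=72, north=9 + (+21,+9) → east=93, north=18

east=93, north=18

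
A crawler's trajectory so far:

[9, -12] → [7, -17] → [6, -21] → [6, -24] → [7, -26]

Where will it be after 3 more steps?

Taking differences between consecutive positions: [-2, -5], [-1, -4], [+0, -3], [+1, -2]. These grow by [+1, +1] each step.
step 5: [7, -26] + [+2, -1] → [9, -27]
step 6: [9, -27] + [+3, +0] → [12, -27]
step 7: [12, -27] + [+4, +1] → [16, -26]

[16, -26]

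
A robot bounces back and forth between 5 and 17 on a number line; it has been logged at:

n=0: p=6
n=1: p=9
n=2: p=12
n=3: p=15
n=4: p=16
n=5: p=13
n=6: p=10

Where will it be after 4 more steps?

The value travels 3 per step and bounces off the walls at 5 and 17.
  step 7: 10 → 7
  step 8: 7 → 6
  step 9: 6 → 9
  step 10: 9 → 12

p=12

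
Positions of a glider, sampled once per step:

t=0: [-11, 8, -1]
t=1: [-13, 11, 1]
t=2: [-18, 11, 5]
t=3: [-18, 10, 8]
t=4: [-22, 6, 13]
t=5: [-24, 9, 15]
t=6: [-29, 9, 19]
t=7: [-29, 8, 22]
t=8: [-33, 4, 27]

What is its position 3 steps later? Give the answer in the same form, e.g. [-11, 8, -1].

[-40, 6, 36]

Differencing gives [-2, +3, +2], [-5, +0, +4], [+0, -1, +3], [-4, -4, +5], [-2, +3, +2], [-5, +0, +4], [+0, -1, +3], [-4, -4, +5]. This is the pattern [-2, +3, +2], [-5, +0, +4], [+0, -1, +3], [-4, -4, +5] repeated.
step 9: apply [-2, +3, +2] → [-35, 7, 29]
step 10: apply [-5, +0, +4] → [-40, 7, 33]
step 11: apply [+0, -1, +3] → [-40, 6, 36]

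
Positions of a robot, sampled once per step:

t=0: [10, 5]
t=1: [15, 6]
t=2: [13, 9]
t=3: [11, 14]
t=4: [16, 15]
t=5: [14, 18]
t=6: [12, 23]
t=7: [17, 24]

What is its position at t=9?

The moves between consecutive positions are [+5, +1], [-2, +3], [-2, +5], [+5, +1], [-2, +3], [-2, +5], [+5, +1]; they repeat the 3-cycle [[+5, +1], [-2, +3], [-2, +5]].
step 8: apply [-2, +3] → [15, 27]
step 9: apply [-2, +5] → [13, 32]

[13, 32]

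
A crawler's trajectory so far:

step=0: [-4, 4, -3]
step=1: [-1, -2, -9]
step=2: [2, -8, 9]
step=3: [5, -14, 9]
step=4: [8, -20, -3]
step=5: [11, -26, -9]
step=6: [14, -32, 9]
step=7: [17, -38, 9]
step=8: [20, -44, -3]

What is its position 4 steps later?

First: linear, +3 per step → 32 at step 12.
Second: linear, -6 per step → -68 at step 12.
Third: cycles through -3, -9, 9, 9 every 4 steps. Step 12 lands at position 0 of the cycle → -3.

[32, -68, -3]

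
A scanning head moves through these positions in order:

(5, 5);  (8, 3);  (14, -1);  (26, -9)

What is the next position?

(50, -25)

Step-to-step displacements: (+3, -2), (+6, -4), (+12, -8); each is 2× the previous.
step 4: (26, -9) + (+24, -16) → (50, -25)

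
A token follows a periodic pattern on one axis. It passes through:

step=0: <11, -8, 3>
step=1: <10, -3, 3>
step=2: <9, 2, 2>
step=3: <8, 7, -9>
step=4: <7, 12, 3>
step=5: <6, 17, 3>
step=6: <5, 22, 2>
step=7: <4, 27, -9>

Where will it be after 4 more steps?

<0, 47, -9>

The first coordinate changes by -1 each step, so at step 11 it is 11 + 11·(-1) = 0.
The second coordinate changes by +5 each step, so at step 11 it is -8 + 11·(5) = 47.
The third coordinate repeats the cycle [3, 3, 2, -9] with period 4; step 11 mod 4 = 3, giving -9.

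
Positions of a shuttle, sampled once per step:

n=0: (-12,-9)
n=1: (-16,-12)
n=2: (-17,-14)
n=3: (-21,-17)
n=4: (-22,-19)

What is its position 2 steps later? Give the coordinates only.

(-27,-24)

The moves between consecutive positions are (-4,-3), (-1,-2), (-4,-3), (-1,-2); they repeat the 2-cycle [(-4,-3), (-1,-2)].
step 5: apply (-4,-3) → (-26,-22)
step 6: apply (-1,-2) → (-27,-24)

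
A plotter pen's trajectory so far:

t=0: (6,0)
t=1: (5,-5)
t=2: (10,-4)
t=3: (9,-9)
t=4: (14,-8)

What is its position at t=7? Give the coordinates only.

(17,-17)

Step-to-step displacements: (-1,-5), (+5,+1), (-1,-5), (+5,+1) — a repeating cycle of length 2.
step 5: apply (-1,-5) → (13,-13)
step 6: apply (+5,+1) → (18,-12)
step 7: apply (-1,-5) → (17,-17)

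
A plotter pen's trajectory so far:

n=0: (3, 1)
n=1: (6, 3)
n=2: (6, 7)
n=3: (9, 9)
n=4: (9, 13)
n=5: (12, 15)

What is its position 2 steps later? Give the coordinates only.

(15, 21)

The moves between consecutive positions are (+3, +2), (+0, +4), (+3, +2), (+0, +4), (+3, +2); they repeat the 2-cycle [(+3, +2), (+0, +4)].
step 6: apply (+0, +4) → (12, 19)
step 7: apply (+3, +2) → (15, 21)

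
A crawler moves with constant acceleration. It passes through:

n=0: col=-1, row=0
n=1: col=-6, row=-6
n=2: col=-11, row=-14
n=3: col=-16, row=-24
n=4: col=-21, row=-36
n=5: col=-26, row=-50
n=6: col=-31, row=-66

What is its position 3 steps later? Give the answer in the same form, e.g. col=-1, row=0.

Taking differences between consecutive positions: (-5, -6), (-5, -8), (-5, -10), (-5, -12), (-5, -14), (-5, -16). These grow by (+0, -2) each step.
step 7: col=-31, row=-66 + (-5, -18) → col=-36, row=-84
step 8: col=-36, row=-84 + (-5, -20) → col=-41, row=-104
step 9: col=-41, row=-104 + (-5, -22) → col=-46, row=-126

col=-46, row=-126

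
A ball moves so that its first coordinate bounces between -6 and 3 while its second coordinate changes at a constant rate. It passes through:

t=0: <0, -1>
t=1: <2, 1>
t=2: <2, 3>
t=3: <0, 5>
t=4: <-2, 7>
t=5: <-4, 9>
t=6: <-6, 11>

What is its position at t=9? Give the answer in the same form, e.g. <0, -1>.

<0, 17>

The first coordinate travels 2 per step and bounces off the walls at -6 and 3.
  step 7: -6 → -4
  step 8: -4 → -2
  step 9: -2 → 0
The second coordinate changes by +2 each step: at step 9 it is 17.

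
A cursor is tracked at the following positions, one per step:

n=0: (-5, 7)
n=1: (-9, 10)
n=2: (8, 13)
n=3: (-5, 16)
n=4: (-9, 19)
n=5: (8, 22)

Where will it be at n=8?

(8, 31)

The first coordinate repeats the cycle [-5, -9, 8] with period 3; step 8 mod 3 = 2, giving 8.
The second coordinate changes by +3 each step, so at step 8 it is 7 + 8·(3) = 31.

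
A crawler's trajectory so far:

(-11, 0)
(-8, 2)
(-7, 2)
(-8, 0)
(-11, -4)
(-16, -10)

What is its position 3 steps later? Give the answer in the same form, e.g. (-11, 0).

Taking differences between consecutive positions: (+3, +2), (+1, +0), (-1, -2), (-3, -4), (-5, -6). These grow by (-2, -2) each step.
step 6: (-16, -10) + (-7, -8) → (-23, -18)
step 7: (-23, -18) + (-9, -10) → (-32, -28)
step 8: (-32, -28) + (-11, -12) → (-43, -40)

(-43, -40)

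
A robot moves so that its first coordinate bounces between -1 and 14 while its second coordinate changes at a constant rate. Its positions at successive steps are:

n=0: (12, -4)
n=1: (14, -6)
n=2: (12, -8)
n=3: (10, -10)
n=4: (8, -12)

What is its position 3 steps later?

(2, -18)

The first coordinate travels 2 per step and bounces off the walls at -1 and 14.
  step 5: 8 → 6
  step 6: 6 → 4
  step 7: 4 → 2
The second coordinate changes by -2 each step: at step 7 it is -18.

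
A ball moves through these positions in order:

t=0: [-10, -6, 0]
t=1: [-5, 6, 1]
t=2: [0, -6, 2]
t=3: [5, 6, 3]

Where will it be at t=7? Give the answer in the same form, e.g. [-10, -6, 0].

First: linear, +5 per step → 25 at step 7.
Second: cycles through -6, 6 every 2 steps. Step 7 lands at position 1 of the cycle → 6.
Third: linear, +1 per step → 7 at step 7.

[25, 6, 7]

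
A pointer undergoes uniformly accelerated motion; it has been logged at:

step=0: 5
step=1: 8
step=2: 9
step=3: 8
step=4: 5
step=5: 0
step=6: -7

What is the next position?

First differences are +3, +1, -1, -3, -5, -7; their common second difference is -2 (constant acceleration).
step 7: -7 − 9 → -16

-16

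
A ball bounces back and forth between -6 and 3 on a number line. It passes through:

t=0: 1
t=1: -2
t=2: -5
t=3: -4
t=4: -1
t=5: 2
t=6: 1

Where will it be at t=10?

The value travels 3 per step and bounces off the walls at -6 and 3.
  step 7: 1 → -2
  step 8: -2 → -5
  step 9: -5 → -4
  step 10: -4 → -1

-1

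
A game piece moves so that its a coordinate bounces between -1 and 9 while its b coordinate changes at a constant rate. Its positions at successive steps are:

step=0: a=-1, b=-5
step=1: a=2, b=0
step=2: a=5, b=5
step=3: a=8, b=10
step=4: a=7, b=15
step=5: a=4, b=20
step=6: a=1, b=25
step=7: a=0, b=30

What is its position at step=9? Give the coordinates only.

The a coordinate reflects between -1 and 9, moving 3 per step.
  step 8: 0 → 3
  step 9: 3 → 6
The b coordinate changes by +5 each step: at step 9 it is 40.

a=6, b=40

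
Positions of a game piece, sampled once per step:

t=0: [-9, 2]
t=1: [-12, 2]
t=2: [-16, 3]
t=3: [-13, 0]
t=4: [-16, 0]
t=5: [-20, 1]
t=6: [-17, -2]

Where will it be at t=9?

[-21, -4]

The moves between consecutive positions are [-3, +0], [-4, +1], [+3, -3], [-3, +0], [-4, +1], [+3, -3]; they repeat the 3-cycle [[-3, +0], [-4, +1], [+3, -3]].
step 7: apply [-3, +0] → [-20, -2]
step 8: apply [-4, +1] → [-24, -1]
step 9: apply [+3, -3] → [-21, -4]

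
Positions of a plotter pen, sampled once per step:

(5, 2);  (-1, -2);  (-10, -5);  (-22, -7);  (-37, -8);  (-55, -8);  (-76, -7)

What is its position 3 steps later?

Taking differences between consecutive positions: (-6, -4), (-9, -3), (-12, -2), (-15, -1), (-18, +0), (-21, +1). These grow by (-3, +1) each step.
step 7: (-76, -7) + (-24, +2) → (-100, -5)
step 8: (-100, -5) + (-27, +3) → (-127, -2)
step 9: (-127, -2) + (-30, +4) → (-157, 2)

(-157, 2)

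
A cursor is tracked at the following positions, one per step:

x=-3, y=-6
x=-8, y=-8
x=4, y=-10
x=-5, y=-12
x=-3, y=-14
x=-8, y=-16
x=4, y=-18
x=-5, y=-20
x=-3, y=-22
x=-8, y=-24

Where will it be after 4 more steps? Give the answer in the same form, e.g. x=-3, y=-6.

x=-8, y=-32

X: cycles through -3, -8, 4, -5 every 4 steps. Step 13 lands at position 1 of the cycle → -8.
Y: linear, -2 per step → -32 at step 13.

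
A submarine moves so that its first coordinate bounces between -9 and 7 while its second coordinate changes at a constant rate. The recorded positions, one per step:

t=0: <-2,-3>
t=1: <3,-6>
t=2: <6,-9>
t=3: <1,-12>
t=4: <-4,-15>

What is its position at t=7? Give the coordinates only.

The first coordinate reflects between -9 and 7, moving 5 per step.
  step 5: -4 → -9
  step 6: -9 → -4
  step 7: -4 → 1
The second coordinate changes by -3 each step: at step 7 it is -24.

<1,-24>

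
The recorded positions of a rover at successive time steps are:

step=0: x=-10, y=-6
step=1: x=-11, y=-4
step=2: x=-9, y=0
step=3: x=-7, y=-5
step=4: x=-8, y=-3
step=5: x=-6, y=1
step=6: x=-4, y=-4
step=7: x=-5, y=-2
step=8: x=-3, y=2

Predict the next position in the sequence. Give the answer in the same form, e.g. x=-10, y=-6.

Differencing gives (-1,+2), (+2,+4), (+2,-5), (-1,+2), (+2,+4), (+2,-5), (-1,+2), (+2,+4). This is the pattern (-1,+2), (+2,+4), (+2,-5) repeated.
step 9: apply (+2,-5) → x=-1, y=-3

x=-1, y=-3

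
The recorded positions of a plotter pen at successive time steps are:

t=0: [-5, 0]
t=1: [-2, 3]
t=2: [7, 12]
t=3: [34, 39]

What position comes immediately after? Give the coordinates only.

[115, 120]

The jumps are [+3, +3], [+9, +9], [+27, +27] — a geometric progression with ratio 3.
step 4: [34, 39] + [+81, +81] → [115, 120]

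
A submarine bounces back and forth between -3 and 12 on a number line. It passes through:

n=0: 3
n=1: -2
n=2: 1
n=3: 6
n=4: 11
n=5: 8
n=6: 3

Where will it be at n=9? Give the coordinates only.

The value reflects between -3 and 12, moving 5 per step.
  step 7: 3 → -2
  step 8: -2 → 1
  step 9: 1 → 6

6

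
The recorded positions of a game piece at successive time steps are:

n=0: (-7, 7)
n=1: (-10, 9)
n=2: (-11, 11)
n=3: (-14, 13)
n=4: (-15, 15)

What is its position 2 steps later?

(-19, 19)

Differencing gives (-3, +2), (-1, +2), (-3, +2), (-1, +2). This is the pattern (-3, +2), (-1, +2) repeated.
step 5: apply (-3, +2) → (-18, 17)
step 6: apply (-1, +2) → (-19, 19)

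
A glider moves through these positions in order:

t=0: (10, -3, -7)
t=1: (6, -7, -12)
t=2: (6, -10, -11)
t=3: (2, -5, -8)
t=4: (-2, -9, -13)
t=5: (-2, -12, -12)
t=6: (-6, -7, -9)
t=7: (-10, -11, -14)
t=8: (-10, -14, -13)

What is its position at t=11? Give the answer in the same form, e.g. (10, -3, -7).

The moves between consecutive positions are (-4, -4, -5), (+0, -3, +1), (-4, +5, +3), (-4, -4, -5), (+0, -3, +1), (-4, +5, +3), (-4, -4, -5), (+0, -3, +1); they repeat the 3-cycle [(-4, -4, -5), (+0, -3, +1), (-4, +5, +3)].
step 9: apply (-4, +5, +3) → (-14, -9, -10)
step 10: apply (-4, -4, -5) → (-18, -13, -15)
step 11: apply (+0, -3, +1) → (-18, -16, -14)

(-18, -16, -14)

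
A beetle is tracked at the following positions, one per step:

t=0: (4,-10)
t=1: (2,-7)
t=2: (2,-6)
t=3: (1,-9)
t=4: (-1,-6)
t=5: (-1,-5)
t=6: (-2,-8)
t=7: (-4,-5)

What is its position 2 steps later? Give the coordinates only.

The moves between consecutive positions are (-2,+3), (+0,+1), (-1,-3), (-2,+3), (+0,+1), (-1,-3), (-2,+3); they repeat the 3-cycle [(-2,+3), (+0,+1), (-1,-3)].
step 8: apply (+0,+1) → (-4,-4)
step 9: apply (-1,-3) → (-5,-7)

(-5,-7)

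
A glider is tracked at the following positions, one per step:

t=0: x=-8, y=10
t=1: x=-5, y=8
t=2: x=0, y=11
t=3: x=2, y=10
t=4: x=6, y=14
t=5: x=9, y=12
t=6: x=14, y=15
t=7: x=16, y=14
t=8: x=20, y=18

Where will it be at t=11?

Differencing gives (+3,-2), (+5,+3), (+2,-1), (+4,+4), (+3,-2), (+5,+3), (+2,-1), (+4,+4). This is the pattern (+3,-2), (+5,+3), (+2,-1), (+4,+4) repeated.
step 9: apply (+3,-2) → x=23, y=16
step 10: apply (+5,+3) → x=28, y=19
step 11: apply (+2,-1) → x=30, y=18

x=30, y=18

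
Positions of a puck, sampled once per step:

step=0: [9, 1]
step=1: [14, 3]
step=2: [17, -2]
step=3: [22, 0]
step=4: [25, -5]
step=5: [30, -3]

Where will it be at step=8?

[41, -11]

Differencing gives [+5, +2], [+3, -5], [+5, +2], [+3, -5], [+5, +2]. This is the pattern [+5, +2], [+3, -5] repeated.
step 6: apply [+3, -5] → [33, -8]
step 7: apply [+5, +2] → [38, -6]
step 8: apply [+3, -5] → [41, -11]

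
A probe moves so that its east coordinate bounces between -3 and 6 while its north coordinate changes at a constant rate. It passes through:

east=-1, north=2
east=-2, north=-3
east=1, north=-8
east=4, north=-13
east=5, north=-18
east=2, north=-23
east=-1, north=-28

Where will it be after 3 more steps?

east=4, north=-43

The east coordinate travels 3 per step and bounces off the walls at -3 and 6.
  step 7: -1 → -2
  step 8: -2 → 1
  step 9: 1 → 4
The north coordinate changes by -5 each step: at step 9 it is -43.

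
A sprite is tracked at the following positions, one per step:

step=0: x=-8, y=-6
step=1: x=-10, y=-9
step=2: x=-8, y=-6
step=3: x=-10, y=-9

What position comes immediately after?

x=-8, y=-6

Consecutive displacements (-2,-3), (+2,+3), (-2,-3) scale by a factor of -1 each step.
step 4: x=-10, y=-9 + (+2,+3) → x=-8, y=-6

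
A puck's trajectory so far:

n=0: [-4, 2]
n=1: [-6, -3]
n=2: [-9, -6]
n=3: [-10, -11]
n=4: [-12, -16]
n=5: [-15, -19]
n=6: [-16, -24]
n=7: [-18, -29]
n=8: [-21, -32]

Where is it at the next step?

Differencing gives [-2, -5], [-3, -3], [-1, -5], [-2, -5], [-3, -3], [-1, -5], [-2, -5], [-3, -3]. This is the pattern [-2, -5], [-3, -3], [-1, -5] repeated.
step 9: apply [-1, -5] → [-22, -37]

[-22, -37]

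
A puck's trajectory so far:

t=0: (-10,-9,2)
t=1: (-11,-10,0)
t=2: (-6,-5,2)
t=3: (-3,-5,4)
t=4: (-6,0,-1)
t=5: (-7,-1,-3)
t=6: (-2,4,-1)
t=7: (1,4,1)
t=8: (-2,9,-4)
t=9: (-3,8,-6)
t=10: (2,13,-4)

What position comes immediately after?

Step-to-step displacements: (-1,-1,-2), (+5,+5,+2), (+3,+0,+2), (-3,+5,-5), (-1,-1,-2), (+5,+5,+2), (+3,+0,+2), (-3,+5,-5), (-1,-1,-2), (+5,+5,+2) — a repeating cycle of length 4.
step 11: apply (+3,+0,+2) → (5,13,-2)

(5,13,-2)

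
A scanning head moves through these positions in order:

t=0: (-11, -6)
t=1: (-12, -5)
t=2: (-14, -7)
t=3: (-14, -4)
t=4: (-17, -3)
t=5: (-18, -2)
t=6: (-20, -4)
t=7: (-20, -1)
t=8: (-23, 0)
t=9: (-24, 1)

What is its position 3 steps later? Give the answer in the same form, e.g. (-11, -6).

Step-to-step displacements: (-1, +1), (-2, -2), (+0, +3), (-3, +1), (-1, +1), (-2, -2), (+0, +3), (-3, +1), (-1, +1) — a repeating cycle of length 4.
step 10: apply (-2, -2) → (-26, -1)
step 11: apply (+0, +3) → (-26, 2)
step 12: apply (-3, +1) → (-29, 3)

(-29, 3)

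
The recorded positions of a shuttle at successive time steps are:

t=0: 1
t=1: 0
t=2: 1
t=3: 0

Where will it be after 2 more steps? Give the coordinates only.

0

Consecutive displacements -1, +1, -1 scale by a factor of -1 each step.
step 4: 0 + 1 → 1
step 5: 1 − 1 → 0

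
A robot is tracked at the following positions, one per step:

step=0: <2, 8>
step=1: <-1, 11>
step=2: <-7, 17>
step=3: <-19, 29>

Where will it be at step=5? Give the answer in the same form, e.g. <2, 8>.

Consecutive displacements <-3, +3>, <-6, +6>, <-12, +12> scale by a factor of 2 each step.
step 4: <-19, 29> + <-24, +24> → <-43, 53>
step 5: <-43, 53> + <-48, +48> → <-91, 101>

<-91, 101>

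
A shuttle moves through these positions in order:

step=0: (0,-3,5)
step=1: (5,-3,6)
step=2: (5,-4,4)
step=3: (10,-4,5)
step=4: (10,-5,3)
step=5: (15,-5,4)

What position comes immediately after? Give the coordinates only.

The moves between consecutive positions are (+5,+0,+1), (+0,-1,-2), (+5,+0,+1), (+0,-1,-2), (+5,+0,+1); they repeat the 2-cycle [(+5,+0,+1), (+0,-1,-2)].
step 6: apply (+0,-1,-2) → (15,-6,2)

(15,-6,2)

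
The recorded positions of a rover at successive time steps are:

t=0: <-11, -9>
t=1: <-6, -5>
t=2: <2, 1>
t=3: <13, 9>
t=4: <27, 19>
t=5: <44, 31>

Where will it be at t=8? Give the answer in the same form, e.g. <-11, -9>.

<113, 79>

Taking differences between consecutive positions: <+5, +4>, <+8, +6>, <+11, +8>, <+14, +10>, <+17, +12>. These grow by <+3, +2> each step.
step 6: <44, 31> + <+20, +14> → <64, 45>
step 7: <64, 45> + <+23, +16> → <87, 61>
step 8: <87, 61> + <+26, +18> → <113, 79>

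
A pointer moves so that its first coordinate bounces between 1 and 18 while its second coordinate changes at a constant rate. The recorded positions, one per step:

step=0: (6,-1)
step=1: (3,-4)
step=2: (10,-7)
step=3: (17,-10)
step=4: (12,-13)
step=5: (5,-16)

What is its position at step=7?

The first coordinate reflects between 1 and 18, moving 7 per step.
  step 6: 5 → 4
  step 7: 4 → 11
The second coordinate changes by -3 each step: at step 7 it is -22.

(11,-22)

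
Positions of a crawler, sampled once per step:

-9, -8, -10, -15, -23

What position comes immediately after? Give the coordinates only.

-34

Successive displacements: +1, -2, -5, -8 — each changes by -3.
step 5: -23 − 11 → -34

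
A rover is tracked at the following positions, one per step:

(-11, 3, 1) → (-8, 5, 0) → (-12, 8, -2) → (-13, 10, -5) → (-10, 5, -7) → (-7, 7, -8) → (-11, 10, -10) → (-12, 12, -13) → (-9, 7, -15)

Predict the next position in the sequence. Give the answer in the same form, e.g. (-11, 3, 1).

Step-to-step displacements: (+3, +2, -1), (-4, +3, -2), (-1, +2, -3), (+3, -5, -2), (+3, +2, -1), (-4, +3, -2), (-1, +2, -3), (+3, -5, -2) — a repeating cycle of length 4.
step 9: apply (+3, +2, -1) → (-6, 9, -16)

(-6, 9, -16)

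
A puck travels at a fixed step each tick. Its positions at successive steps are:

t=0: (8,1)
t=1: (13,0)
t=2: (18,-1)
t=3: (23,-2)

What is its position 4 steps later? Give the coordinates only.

(43,-6)

The position changes by (+5,-1) every step.
step 4: (23,-2) + (+5,-1) → (28,-3)
step 5: (28,-3) + (+5,-1) → (33,-4)
step 6: (33,-4) + (+5,-1) → (38,-5)
step 7: (38,-5) + (+5,-1) → (43,-6)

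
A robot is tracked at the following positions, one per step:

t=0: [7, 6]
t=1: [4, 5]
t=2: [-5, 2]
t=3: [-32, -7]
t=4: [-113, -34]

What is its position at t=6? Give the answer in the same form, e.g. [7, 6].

[-1085, -358]

The jumps are [-3, -1], [-9, -3], [-27, -9], [-81, -27] — a geometric progression with ratio 3.
step 5: [-113, -34] + [-243, -81] → [-356, -115]
step 6: [-356, -115] + [-729, -243] → [-1085, -358]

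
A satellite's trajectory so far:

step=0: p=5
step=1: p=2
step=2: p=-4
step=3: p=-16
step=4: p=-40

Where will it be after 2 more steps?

p=-184

Step-to-step displacements: -3, -6, -12, -24; each is 2× the previous.
step 5: -40 − 48 → p=-88
step 6: -88 − 96 → p=-184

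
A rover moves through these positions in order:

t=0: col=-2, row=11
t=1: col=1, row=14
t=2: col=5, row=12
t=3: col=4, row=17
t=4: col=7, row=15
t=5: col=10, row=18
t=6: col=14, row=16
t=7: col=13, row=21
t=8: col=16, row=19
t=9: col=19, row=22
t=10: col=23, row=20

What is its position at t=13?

col=28, row=26

Step-to-step displacements: (+3,+3), (+4,-2), (-1,+5), (+3,-2), (+3,+3), (+4,-2), (-1,+5), (+3,-2), (+3,+3), (+4,-2) — a repeating cycle of length 4.
step 11: apply (-1,+5) → col=22, row=25
step 12: apply (+3,-2) → col=25, row=23
step 13: apply (+3,+3) → col=28, row=26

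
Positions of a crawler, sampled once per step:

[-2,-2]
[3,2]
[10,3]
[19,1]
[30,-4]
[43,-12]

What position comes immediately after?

First differences are [+5,+4], [+7,+1], [+9,-2], [+11,-5], [+13,-8]; their common second difference is [+2,-3] (constant acceleration).
step 6: [43,-12] + [+15,-11] → [58,-23]

[58,-23]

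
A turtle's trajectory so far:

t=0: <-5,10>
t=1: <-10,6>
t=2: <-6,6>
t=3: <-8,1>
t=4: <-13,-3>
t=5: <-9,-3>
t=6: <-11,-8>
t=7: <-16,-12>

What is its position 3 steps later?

The moves between consecutive positions are <-5,-4>, <+4,+0>, <-2,-5>, <-5,-4>, <+4,+0>, <-2,-5>, <-5,-4>; they repeat the 3-cycle [<-5,-4>, <+4,+0>, <-2,-5>].
step 8: apply <+4,+0> → <-12,-12>
step 9: apply <-2,-5> → <-14,-17>
step 10: apply <-5,-4> → <-19,-21>

<-19,-21>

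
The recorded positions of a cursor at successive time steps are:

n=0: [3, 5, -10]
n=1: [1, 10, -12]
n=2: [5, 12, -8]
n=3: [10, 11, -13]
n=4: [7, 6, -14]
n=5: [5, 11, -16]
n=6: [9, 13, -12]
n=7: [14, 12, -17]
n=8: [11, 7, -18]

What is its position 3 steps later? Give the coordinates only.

Step-to-step displacements: [-2, +5, -2], [+4, +2, +4], [+5, -1, -5], [-3, -5, -1], [-2, +5, -2], [+4, +2, +4], [+5, -1, -5], [-3, -5, -1] — a repeating cycle of length 4.
step 9: apply [-2, +5, -2] → [9, 12, -20]
step 10: apply [+4, +2, +4] → [13, 14, -16]
step 11: apply [+5, -1, -5] → [18, 13, -21]

[18, 13, -21]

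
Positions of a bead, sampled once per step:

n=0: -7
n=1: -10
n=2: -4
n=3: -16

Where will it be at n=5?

-40

Step-to-step displacements: -3, +6, -12; each is -2× the previous.
step 4: -16 + 24 → 8
step 5: 8 − 48 → -40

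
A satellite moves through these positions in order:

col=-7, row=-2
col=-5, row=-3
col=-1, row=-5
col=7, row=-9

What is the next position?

The jumps are (+2, -1), (+4, -2), (+8, -4) — a geometric progression with ratio 2.
step 4: col=7, row=-9 + (+16, -8) → col=23, row=-17

col=23, row=-17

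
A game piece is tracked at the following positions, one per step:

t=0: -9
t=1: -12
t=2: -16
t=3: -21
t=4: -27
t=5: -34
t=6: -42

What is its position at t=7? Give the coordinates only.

-51

Taking differences between consecutive positions: -3, -4, -5, -6, -7, -8. These grow by -1 each step.
step 7: -42 − 9 → -51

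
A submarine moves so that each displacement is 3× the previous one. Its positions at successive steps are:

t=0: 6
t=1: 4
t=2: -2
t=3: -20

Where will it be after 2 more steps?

-236

Consecutive displacements -2, -6, -18 scale by a factor of 3 each step.
step 4: -20 − 54 → -74
step 5: -74 − 162 → -236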